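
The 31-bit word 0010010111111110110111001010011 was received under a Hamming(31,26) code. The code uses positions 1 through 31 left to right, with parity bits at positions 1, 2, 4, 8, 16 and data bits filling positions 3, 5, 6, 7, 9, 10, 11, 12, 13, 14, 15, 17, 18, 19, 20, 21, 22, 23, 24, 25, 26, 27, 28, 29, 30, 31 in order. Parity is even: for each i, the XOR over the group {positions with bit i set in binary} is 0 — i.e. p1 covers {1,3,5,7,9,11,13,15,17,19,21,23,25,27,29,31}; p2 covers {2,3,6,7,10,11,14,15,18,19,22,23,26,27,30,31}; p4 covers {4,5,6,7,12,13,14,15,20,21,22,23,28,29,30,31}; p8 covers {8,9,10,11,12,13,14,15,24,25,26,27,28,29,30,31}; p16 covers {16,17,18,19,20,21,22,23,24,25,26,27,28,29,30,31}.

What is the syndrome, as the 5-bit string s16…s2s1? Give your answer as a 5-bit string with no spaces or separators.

10010

s1 (pos 1,3,5,7,9,11,13,15,17,19,21,23,25,27,29,31): 0⊕1⊕0⊕0⊕1⊕1⊕1⊕1⊕1⊕0⊕1⊕0⊕1⊕1⊕0⊕1 = 0
s2 (pos 2,3,6,7,10,11,14,15,18,19,22,23,26,27,30,31): 0⊕1⊕1⊕0⊕1⊕1⊕1⊕1⊕1⊕0⊕1⊕0⊕0⊕1⊕1⊕1 = 1
s4 (pos 4,5,6,7,12,13,14,15,20,21,22,23,28,29,30,31): 0⊕0⊕1⊕0⊕1⊕1⊕1⊕1⊕1⊕1⊕1⊕0⊕0⊕0⊕1⊕1 = 0
s8 (pos 8,9,10,11,12,13,14,15,24,25,26,27,28,29,30,31): 1⊕1⊕1⊕1⊕1⊕1⊕1⊕1⊕0⊕1⊕0⊕1⊕0⊕0⊕1⊕1 = 0
s16 (pos 16,17,18,19,20,21,22,23,24,25,26,27,28,29,30,31): 0⊕1⊕1⊕0⊕1⊕1⊕1⊕0⊕0⊕1⊕0⊕1⊕0⊕0⊕1⊕1 = 1
Syndrome s16…s1 = 10010 → error at position 18.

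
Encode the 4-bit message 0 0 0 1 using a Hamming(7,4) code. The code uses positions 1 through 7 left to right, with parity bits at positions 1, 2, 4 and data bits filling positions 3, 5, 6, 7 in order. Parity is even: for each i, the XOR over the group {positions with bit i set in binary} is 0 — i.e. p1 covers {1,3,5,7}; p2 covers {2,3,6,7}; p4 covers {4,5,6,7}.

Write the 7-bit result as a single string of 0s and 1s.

Place data at non-parity positions: p1 p2 0 p4 0 0 1
p1 (pos 1,3,5,7): XOR of data positions = 0⊕0⊕1 = 1
p2 (pos 2,3,6,7): XOR of data positions = 0⊕0⊕1 = 1
p4 (pos 4,5,6,7): XOR of data positions = 0⊕0⊕1 = 1
Codeword: 1101001

1101001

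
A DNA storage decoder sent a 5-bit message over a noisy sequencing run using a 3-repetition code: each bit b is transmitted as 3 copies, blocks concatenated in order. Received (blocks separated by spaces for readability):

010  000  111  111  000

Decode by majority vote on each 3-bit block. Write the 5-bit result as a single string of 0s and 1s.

Block 1 (010): 1 one → 0
Block 2 (000): 0 ones → 0
Block 3 (111): 3 ones → 1
Block 4 (111): 3 ones → 1
Block 5 (000): 0 ones → 0

00110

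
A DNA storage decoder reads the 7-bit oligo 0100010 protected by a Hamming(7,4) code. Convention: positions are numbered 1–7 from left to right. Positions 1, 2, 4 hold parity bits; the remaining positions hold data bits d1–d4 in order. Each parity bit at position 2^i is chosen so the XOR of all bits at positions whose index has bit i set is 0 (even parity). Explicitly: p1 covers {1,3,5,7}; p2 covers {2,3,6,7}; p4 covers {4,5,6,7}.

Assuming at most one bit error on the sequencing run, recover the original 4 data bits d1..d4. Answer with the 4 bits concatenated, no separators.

s1 (pos 1,3,5,7): 0⊕0⊕0⊕0 = 0
s2 (pos 2,3,6,7): 1⊕0⊕1⊕0 = 0
s4 (pos 4,5,6,7): 0⊕0⊕1⊕0 = 1
Syndrome s4…s1 = 100 → error at position 4.
Flip position 4: 0100010 → 0101010
Read data bits from positions 3,5,6,7: 0010

0010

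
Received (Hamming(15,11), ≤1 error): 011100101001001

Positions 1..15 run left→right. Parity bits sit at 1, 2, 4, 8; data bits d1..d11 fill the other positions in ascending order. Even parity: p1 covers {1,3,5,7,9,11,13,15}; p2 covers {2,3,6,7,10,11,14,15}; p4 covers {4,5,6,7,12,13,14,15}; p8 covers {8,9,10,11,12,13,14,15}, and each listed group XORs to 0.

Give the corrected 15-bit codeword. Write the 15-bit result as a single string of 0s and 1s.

s1 (pos 1,3,5,7,9,11,13,15): 0⊕1⊕0⊕1⊕1⊕0⊕0⊕1 = 0
s2 (pos 2,3,6,7,10,11,14,15): 1⊕1⊕0⊕1⊕0⊕0⊕0⊕1 = 0
s4 (pos 4,5,6,7,12,13,14,15): 1⊕0⊕0⊕1⊕1⊕0⊕0⊕1 = 0
s8 (pos 8,9,10,11,12,13,14,15): 0⊕1⊕0⊕0⊕1⊕0⊕0⊕1 = 1
Syndrome s8…s1 = 1000 → error at position 8.
Flip position 8: 011100101001001 → 011100111001001

011100111001001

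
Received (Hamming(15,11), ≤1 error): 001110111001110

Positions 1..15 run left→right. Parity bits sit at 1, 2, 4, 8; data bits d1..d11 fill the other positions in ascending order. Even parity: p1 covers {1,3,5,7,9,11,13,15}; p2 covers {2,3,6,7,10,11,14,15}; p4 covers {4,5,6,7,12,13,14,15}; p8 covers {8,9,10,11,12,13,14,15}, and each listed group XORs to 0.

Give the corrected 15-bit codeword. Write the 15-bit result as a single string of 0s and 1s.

s1 (pos 1,3,5,7,9,11,13,15): 0⊕1⊕1⊕1⊕1⊕0⊕1⊕0 = 1
s2 (pos 2,3,6,7,10,11,14,15): 0⊕1⊕0⊕1⊕0⊕0⊕1⊕0 = 1
s4 (pos 4,5,6,7,12,13,14,15): 1⊕1⊕0⊕1⊕1⊕1⊕1⊕0 = 0
s8 (pos 8,9,10,11,12,13,14,15): 1⊕1⊕0⊕0⊕1⊕1⊕1⊕0 = 1
Syndrome s8…s1 = 1011 → error at position 11.
Flip position 11: 001110111001110 → 001110111011110

001110111011110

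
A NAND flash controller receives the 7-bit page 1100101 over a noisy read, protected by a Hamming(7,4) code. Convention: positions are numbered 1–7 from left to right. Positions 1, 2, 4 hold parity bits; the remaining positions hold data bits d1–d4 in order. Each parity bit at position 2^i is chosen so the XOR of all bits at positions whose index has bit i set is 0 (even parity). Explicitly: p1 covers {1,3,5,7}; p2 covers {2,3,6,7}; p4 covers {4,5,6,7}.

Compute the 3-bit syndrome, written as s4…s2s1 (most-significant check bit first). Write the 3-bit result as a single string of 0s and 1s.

s1 (pos 1,3,5,7): 1⊕0⊕1⊕1 = 1
s2 (pos 2,3,6,7): 1⊕0⊕0⊕1 = 0
s4 (pos 4,5,6,7): 0⊕1⊕0⊕1 = 0
Syndrome s4…s1 = 001 → error at position 1.

001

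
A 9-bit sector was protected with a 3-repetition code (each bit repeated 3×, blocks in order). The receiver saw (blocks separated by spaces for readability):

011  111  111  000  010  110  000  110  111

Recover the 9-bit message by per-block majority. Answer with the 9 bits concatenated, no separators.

Block 1 (011): 2 ones → 1
Block 2 (111): 3 ones → 1
Block 3 (111): 3 ones → 1
Block 4 (000): 0 ones → 0
Block 5 (010): 1 one → 0
Block 6 (110): 2 ones → 1
Block 7 (000): 0 ones → 0
Block 8 (110): 2 ones → 1
Block 9 (111): 3 ones → 1

111001011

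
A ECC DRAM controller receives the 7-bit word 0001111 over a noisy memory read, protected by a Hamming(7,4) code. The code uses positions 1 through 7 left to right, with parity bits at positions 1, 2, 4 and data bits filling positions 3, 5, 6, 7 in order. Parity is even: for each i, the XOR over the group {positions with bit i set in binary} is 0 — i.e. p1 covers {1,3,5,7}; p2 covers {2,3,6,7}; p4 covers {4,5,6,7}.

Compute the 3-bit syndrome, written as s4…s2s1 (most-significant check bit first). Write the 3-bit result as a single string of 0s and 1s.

s1 (pos 1,3,5,7): 0⊕0⊕1⊕1 = 0
s2 (pos 2,3,6,7): 0⊕0⊕1⊕1 = 0
s4 (pos 4,5,6,7): 1⊕1⊕1⊕1 = 0
Syndrome s4…s1 = 000 → no error.

000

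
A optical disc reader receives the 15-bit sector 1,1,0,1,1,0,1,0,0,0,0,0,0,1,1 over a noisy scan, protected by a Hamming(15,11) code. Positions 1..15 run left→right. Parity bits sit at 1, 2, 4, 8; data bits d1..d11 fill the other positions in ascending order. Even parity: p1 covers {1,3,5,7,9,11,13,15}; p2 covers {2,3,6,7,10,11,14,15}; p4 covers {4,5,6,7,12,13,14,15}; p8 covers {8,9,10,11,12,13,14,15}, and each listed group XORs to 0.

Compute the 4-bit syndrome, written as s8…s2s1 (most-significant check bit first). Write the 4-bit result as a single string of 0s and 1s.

0100

s1 (pos 1,3,5,7,9,11,13,15): 1⊕0⊕1⊕1⊕0⊕0⊕0⊕1 = 0
s2 (pos 2,3,6,7,10,11,14,15): 1⊕0⊕0⊕1⊕0⊕0⊕1⊕1 = 0
s4 (pos 4,5,6,7,12,13,14,15): 1⊕1⊕0⊕1⊕0⊕0⊕1⊕1 = 1
s8 (pos 8,9,10,11,12,13,14,15): 0⊕0⊕0⊕0⊕0⊕0⊕1⊕1 = 0
Syndrome s8…s1 = 0100 → error at position 4.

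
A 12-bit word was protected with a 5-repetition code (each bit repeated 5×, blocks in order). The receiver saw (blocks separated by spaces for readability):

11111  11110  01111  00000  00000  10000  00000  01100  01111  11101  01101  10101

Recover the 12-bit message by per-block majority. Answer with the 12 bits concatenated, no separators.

Block 1 (11111): 5 ones → 1
Block 2 (11110): 4 ones → 1
Block 3 (01111): 4 ones → 1
Block 4 (00000): 0 ones → 0
Block 5 (00000): 0 ones → 0
Block 6 (10000): 1 one → 0
Block 7 (00000): 0 ones → 0
Block 8 (01100): 2 ones → 0
Block 9 (01111): 4 ones → 1
Block 10 (11101): 4 ones → 1
Block 11 (01101): 3 ones → 1
Block 12 (10101): 3 ones → 1

111000001111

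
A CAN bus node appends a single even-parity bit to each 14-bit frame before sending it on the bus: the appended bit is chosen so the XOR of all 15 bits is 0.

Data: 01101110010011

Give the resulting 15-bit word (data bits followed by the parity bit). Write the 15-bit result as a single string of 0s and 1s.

XOR of the 14 data bits: 0⊕1⊕1⊕0⊕1⊕1⊕1⊕0⊕0⊕1⊕0⊕0⊕1⊕1 = 0
Parity bit = 0 (so all 15 bits XOR to 0).

011011100100110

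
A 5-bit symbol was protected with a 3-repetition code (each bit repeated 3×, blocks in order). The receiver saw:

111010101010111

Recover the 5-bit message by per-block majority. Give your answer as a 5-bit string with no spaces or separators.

10101

Block 1 (111): 3 ones → 1
Block 2 (010): 1 one → 0
Block 3 (101): 2 ones → 1
Block 4 (010): 1 one → 0
Block 5 (111): 3 ones → 1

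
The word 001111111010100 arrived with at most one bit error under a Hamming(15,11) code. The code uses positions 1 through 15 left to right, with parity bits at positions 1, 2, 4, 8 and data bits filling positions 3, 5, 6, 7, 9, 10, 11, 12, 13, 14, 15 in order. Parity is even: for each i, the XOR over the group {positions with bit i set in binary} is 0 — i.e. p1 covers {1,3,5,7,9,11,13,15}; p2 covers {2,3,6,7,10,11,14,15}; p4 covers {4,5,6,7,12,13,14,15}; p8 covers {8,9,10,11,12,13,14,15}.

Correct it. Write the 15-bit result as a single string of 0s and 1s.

001011111010100

s1 (pos 1,3,5,7,9,11,13,15): 0⊕1⊕1⊕1⊕1⊕1⊕1⊕0 = 0
s2 (pos 2,3,6,7,10,11,14,15): 0⊕1⊕1⊕1⊕0⊕1⊕0⊕0 = 0
s4 (pos 4,5,6,7,12,13,14,15): 1⊕1⊕1⊕1⊕0⊕1⊕0⊕0 = 1
s8 (pos 8,9,10,11,12,13,14,15): 1⊕1⊕0⊕1⊕0⊕1⊕0⊕0 = 0
Syndrome s8…s1 = 0100 → error at position 4.
Flip position 4: 001111111010100 → 001011111010100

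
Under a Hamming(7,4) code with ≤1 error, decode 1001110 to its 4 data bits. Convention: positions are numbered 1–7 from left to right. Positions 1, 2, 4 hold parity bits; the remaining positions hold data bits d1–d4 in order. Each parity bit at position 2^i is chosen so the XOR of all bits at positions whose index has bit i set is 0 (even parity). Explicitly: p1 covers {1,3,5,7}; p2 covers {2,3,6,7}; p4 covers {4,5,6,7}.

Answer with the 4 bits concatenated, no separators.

s1 (pos 1,3,5,7): 1⊕0⊕1⊕0 = 0
s2 (pos 2,3,6,7): 0⊕0⊕1⊕0 = 1
s4 (pos 4,5,6,7): 1⊕1⊕1⊕0 = 1
Syndrome s4…s1 = 110 → error at position 6.
Flip position 6: 1001110 → 1001100
Read data bits from positions 3,5,6,7: 0100

0100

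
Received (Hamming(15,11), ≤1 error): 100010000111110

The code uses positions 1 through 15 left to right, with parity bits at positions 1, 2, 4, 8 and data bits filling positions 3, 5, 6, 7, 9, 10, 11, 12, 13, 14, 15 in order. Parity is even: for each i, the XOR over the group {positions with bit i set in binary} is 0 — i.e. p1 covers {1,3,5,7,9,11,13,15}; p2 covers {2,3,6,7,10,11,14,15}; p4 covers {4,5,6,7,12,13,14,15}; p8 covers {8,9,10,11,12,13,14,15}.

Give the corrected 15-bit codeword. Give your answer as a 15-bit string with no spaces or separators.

100010000011110

s1 (pos 1,3,5,7,9,11,13,15): 1⊕0⊕1⊕0⊕0⊕1⊕1⊕0 = 0
s2 (pos 2,3,6,7,10,11,14,15): 0⊕0⊕0⊕0⊕1⊕1⊕1⊕0 = 1
s4 (pos 4,5,6,7,12,13,14,15): 0⊕1⊕0⊕0⊕1⊕1⊕1⊕0 = 0
s8 (pos 8,9,10,11,12,13,14,15): 0⊕0⊕1⊕1⊕1⊕1⊕1⊕0 = 1
Syndrome s8…s1 = 1010 → error at position 10.
Flip position 10: 100010000111110 → 100010000011110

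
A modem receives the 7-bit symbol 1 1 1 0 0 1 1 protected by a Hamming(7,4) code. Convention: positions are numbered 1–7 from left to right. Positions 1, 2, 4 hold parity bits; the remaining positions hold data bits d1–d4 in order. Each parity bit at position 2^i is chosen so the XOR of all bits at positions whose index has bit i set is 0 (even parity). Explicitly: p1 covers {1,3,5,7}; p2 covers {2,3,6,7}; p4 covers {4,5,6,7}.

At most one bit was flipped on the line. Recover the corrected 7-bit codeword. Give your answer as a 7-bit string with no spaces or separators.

0110011

s1 (pos 1,3,5,7): 1⊕1⊕0⊕1 = 1
s2 (pos 2,3,6,7): 1⊕1⊕1⊕1 = 0
s4 (pos 4,5,6,7): 0⊕0⊕1⊕1 = 0
Syndrome s4…s1 = 001 → error at position 1.
Flip position 1: 1110011 → 0110011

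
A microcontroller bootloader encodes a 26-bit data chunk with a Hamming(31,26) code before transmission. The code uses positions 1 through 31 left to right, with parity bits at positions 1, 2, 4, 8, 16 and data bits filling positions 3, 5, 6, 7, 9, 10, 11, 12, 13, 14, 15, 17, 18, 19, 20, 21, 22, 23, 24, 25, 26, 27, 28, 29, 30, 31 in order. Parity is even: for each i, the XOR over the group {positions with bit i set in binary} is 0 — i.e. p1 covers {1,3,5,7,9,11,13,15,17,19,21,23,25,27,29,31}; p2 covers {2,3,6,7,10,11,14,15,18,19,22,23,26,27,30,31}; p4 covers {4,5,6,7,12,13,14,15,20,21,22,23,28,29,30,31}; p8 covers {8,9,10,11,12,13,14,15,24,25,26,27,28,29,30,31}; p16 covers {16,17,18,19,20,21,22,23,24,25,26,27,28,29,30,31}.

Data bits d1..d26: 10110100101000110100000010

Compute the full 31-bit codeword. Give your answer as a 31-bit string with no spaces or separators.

0110011001001010000110100000010

Place data at non-parity positions: p1 p2 1 p4 0 1 1 p8 0 1 0 0 1 0 1 p16 0 0 0 1 1 0 1 0 0 0 0 0 0 1 0
p1 (pos 1,3,5,7,9,11,13,15,17,19,21,23,25,27,29,31): XOR of data positions = 1⊕0⊕1⊕0⊕0⊕1⊕1⊕0⊕0⊕1⊕1⊕0⊕0⊕0⊕0 = 0
p2 (pos 2,3,6,7,10,11,14,15,18,19,22,23,26,27,30,31): XOR of data positions = 1⊕1⊕1⊕1⊕0⊕0⊕1⊕0⊕0⊕0⊕1⊕0⊕0⊕1⊕0 = 1
p4 (pos 4,5,6,7,12,13,14,15,20,21,22,23,28,29,30,31): XOR of data positions = 0⊕1⊕1⊕0⊕1⊕0⊕1⊕1⊕1⊕0⊕1⊕0⊕0⊕1⊕0 = 0
p8 (pos 8,9,10,11,12,13,14,15,24,25,26,27,28,29,30,31): XOR of data positions = 0⊕1⊕0⊕0⊕1⊕0⊕1⊕0⊕0⊕0⊕0⊕0⊕0⊕1⊕0 = 0
p16 (pos 16,17,18,19,20,21,22,23,24,25,26,27,28,29,30,31): XOR of data positions = 0⊕0⊕0⊕1⊕1⊕0⊕1⊕0⊕0⊕0⊕0⊕0⊕0⊕1⊕0 = 0
Codeword: 0110011001001010000110100000010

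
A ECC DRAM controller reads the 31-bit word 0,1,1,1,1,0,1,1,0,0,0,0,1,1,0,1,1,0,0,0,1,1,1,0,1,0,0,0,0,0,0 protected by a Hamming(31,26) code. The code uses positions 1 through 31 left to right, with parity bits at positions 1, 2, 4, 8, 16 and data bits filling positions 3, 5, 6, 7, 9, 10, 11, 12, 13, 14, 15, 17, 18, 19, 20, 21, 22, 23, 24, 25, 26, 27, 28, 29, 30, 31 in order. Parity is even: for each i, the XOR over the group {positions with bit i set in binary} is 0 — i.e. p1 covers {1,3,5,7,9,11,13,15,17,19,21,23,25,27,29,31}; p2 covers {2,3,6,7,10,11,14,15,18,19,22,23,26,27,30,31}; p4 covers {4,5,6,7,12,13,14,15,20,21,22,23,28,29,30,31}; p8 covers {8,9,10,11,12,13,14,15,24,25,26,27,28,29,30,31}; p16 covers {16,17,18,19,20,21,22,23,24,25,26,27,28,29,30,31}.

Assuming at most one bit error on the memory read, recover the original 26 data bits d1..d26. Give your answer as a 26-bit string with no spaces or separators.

11010000110100011101000000

s1 (pos 1,3,5,7,9,11,13,15,17,19,21,23,25,27,29,31): 0⊕1⊕1⊕1⊕0⊕0⊕1⊕0⊕1⊕0⊕1⊕1⊕1⊕0⊕0⊕0 = 0
s2 (pos 2,3,6,7,10,11,14,15,18,19,22,23,26,27,30,31): 1⊕1⊕0⊕1⊕0⊕0⊕1⊕0⊕0⊕0⊕1⊕1⊕0⊕0⊕0⊕0 = 0
s4 (pos 4,5,6,7,12,13,14,15,20,21,22,23,28,29,30,31): 1⊕1⊕0⊕1⊕0⊕1⊕1⊕0⊕0⊕1⊕1⊕1⊕0⊕0⊕0⊕0 = 0
s8 (pos 8,9,10,11,12,13,14,15,24,25,26,27,28,29,30,31): 1⊕0⊕0⊕0⊕0⊕1⊕1⊕0⊕0⊕1⊕0⊕0⊕0⊕0⊕0⊕0 = 0
s16 (pos 16,17,18,19,20,21,22,23,24,25,26,27,28,29,30,31): 1⊕1⊕0⊕0⊕0⊕1⊕1⊕1⊕0⊕1⊕0⊕0⊕0⊕0⊕0⊕0 = 0
Syndrome s16…s1 = 00000 → no error.
Read data bits from positions 3,5,6,7,9,10,11,12,13,14,15,17,18,19,20,21,22,23,24,25,26,27,28,29,30,31: 11010000110100011101000000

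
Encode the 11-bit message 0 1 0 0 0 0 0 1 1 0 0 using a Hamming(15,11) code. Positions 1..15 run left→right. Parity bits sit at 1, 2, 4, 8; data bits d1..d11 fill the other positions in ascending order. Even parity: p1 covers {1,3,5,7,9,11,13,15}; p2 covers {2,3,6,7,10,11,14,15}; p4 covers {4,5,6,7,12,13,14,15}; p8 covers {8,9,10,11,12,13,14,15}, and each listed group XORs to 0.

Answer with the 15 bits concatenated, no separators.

Place data at non-parity positions: p1 p2 0 p4 1 0 0 p8 0 0 0 1 1 0 0
p1 (pos 1,3,5,7,9,11,13,15): XOR of data positions = 0⊕1⊕0⊕0⊕0⊕1⊕0 = 0
p2 (pos 2,3,6,7,10,11,14,15): XOR of data positions = 0⊕0⊕0⊕0⊕0⊕0⊕0 = 0
p4 (pos 4,5,6,7,12,13,14,15): XOR of data positions = 1⊕0⊕0⊕1⊕1⊕0⊕0 = 1
p8 (pos 8,9,10,11,12,13,14,15): XOR of data positions = 0⊕0⊕0⊕1⊕1⊕0⊕0 = 0
Codeword: 000110000001100

000110000001100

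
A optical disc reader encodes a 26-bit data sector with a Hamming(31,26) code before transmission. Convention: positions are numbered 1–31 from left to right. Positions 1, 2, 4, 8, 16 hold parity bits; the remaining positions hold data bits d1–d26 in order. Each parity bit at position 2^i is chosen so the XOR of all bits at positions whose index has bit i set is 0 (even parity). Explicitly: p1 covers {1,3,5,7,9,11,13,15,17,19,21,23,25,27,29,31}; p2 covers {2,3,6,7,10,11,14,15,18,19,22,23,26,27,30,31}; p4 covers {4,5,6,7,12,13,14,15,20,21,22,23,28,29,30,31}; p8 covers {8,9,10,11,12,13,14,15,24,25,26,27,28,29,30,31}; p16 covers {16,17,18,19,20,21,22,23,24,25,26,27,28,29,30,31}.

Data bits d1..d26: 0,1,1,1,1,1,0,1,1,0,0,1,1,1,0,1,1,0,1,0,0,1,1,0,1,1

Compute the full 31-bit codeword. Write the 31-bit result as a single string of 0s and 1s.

1100111111011000111011010011011

Place data at non-parity positions: p1 p2 0 p4 1 1 1 p8 1 1 0 1 1 0 0 p16 1 1 1 0 1 1 0 1 0 0 1 1 0 1 1
p1 (pos 1,3,5,7,9,11,13,15,17,19,21,23,25,27,29,31): XOR of data positions = 0⊕1⊕1⊕1⊕0⊕1⊕0⊕1⊕1⊕1⊕0⊕0⊕1⊕0⊕1 = 1
p2 (pos 2,3,6,7,10,11,14,15,18,19,22,23,26,27,30,31): XOR of data positions = 0⊕1⊕1⊕1⊕0⊕0⊕0⊕1⊕1⊕1⊕0⊕0⊕1⊕1⊕1 = 1
p4 (pos 4,5,6,7,12,13,14,15,20,21,22,23,28,29,30,31): XOR of data positions = 1⊕1⊕1⊕1⊕1⊕0⊕0⊕0⊕1⊕1⊕0⊕1⊕0⊕1⊕1 = 0
p8 (pos 8,9,10,11,12,13,14,15,24,25,26,27,28,29,30,31): XOR of data positions = 1⊕1⊕0⊕1⊕1⊕0⊕0⊕1⊕0⊕0⊕1⊕1⊕0⊕1⊕1 = 1
p16 (pos 16,17,18,19,20,21,22,23,24,25,26,27,28,29,30,31): XOR of data positions = 1⊕1⊕1⊕0⊕1⊕1⊕0⊕1⊕0⊕0⊕1⊕1⊕0⊕1⊕1 = 0
Codeword: 1100111111011000111011010011011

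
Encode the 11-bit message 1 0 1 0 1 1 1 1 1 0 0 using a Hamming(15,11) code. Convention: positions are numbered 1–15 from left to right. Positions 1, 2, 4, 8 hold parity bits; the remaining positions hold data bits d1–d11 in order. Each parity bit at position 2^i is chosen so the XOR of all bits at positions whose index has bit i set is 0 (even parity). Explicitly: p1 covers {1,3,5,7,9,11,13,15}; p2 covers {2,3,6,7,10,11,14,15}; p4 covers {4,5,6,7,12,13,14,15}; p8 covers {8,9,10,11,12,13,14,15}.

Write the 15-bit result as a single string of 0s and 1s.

Place data at non-parity positions: p1 p2 1 p4 0 1 0 p8 1 1 1 1 1 0 0
p1 (pos 1,3,5,7,9,11,13,15): XOR of data positions = 1⊕0⊕0⊕1⊕1⊕1⊕0 = 0
p2 (pos 2,3,6,7,10,11,14,15): XOR of data positions = 1⊕1⊕0⊕1⊕1⊕0⊕0 = 0
p4 (pos 4,5,6,7,12,13,14,15): XOR of data positions = 0⊕1⊕0⊕1⊕1⊕0⊕0 = 1
p8 (pos 8,9,10,11,12,13,14,15): XOR of data positions = 1⊕1⊕1⊕1⊕1⊕0⊕0 = 1
Codeword: 001101011111100

001101011111100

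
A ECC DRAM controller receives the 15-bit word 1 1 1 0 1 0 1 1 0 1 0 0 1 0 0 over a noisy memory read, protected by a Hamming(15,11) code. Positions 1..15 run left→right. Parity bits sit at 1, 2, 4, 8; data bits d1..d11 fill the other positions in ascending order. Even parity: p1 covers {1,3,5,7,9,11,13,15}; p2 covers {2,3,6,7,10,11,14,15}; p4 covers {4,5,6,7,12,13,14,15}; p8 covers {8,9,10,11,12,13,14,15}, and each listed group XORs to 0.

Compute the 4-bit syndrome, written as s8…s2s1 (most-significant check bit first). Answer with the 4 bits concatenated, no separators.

1101

s1 (pos 1,3,5,7,9,11,13,15): 1⊕1⊕1⊕1⊕0⊕0⊕1⊕0 = 1
s2 (pos 2,3,6,7,10,11,14,15): 1⊕1⊕0⊕1⊕1⊕0⊕0⊕0 = 0
s4 (pos 4,5,6,7,12,13,14,15): 0⊕1⊕0⊕1⊕0⊕1⊕0⊕0 = 1
s8 (pos 8,9,10,11,12,13,14,15): 1⊕0⊕1⊕0⊕0⊕1⊕0⊕0 = 1
Syndrome s8…s1 = 1101 → error at position 13.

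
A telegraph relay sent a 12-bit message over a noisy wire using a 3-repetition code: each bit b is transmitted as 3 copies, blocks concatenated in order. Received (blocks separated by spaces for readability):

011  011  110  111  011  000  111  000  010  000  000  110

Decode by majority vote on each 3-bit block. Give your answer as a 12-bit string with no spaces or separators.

111110100001

Block 1 (011): 2 ones → 1
Block 2 (011): 2 ones → 1
Block 3 (110): 2 ones → 1
Block 4 (111): 3 ones → 1
Block 5 (011): 2 ones → 1
Block 6 (000): 0 ones → 0
Block 7 (111): 3 ones → 1
Block 8 (000): 0 ones → 0
Block 9 (010): 1 one → 0
Block 10 (000): 0 ones → 0
Block 11 (000): 0 ones → 0
Block 12 (110): 2 ones → 1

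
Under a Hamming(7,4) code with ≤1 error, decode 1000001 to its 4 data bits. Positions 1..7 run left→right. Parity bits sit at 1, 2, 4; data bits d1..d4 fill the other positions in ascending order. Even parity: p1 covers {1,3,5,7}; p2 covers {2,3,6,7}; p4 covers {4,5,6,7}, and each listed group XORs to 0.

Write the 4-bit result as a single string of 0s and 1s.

s1 (pos 1,3,5,7): 1⊕0⊕0⊕1 = 0
s2 (pos 2,3,6,7): 0⊕0⊕0⊕1 = 1
s4 (pos 4,5,6,7): 0⊕0⊕0⊕1 = 1
Syndrome s4…s1 = 110 → error at position 6.
Flip position 6: 1000001 → 1000011
Read data bits from positions 3,5,6,7: 0011

0011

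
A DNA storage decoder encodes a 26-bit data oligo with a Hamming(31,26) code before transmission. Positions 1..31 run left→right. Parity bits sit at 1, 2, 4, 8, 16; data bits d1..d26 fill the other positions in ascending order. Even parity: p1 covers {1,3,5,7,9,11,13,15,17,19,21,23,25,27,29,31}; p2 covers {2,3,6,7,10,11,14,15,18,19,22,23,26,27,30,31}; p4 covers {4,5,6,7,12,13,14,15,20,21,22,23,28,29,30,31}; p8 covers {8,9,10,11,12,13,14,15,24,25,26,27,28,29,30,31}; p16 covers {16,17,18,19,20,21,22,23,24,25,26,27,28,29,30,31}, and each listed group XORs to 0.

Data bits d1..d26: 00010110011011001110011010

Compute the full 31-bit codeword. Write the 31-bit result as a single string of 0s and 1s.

Place data at non-parity positions: p1 p2 0 p4 0 0 1 p8 0 1 1 0 0 1 1 p16 0 1 1 0 0 1 1 1 0 0 1 1 0 1 0
p1 (pos 1,3,5,7,9,11,13,15,17,19,21,23,25,27,29,31): XOR of data positions = 0⊕0⊕1⊕0⊕1⊕0⊕1⊕0⊕1⊕0⊕1⊕0⊕1⊕0⊕0 = 0
p2 (pos 2,3,6,7,10,11,14,15,18,19,22,23,26,27,30,31): XOR of data positions = 0⊕0⊕1⊕1⊕1⊕1⊕1⊕1⊕1⊕1⊕1⊕0⊕1⊕1⊕0 = 1
p4 (pos 4,5,6,7,12,13,14,15,20,21,22,23,28,29,30,31): XOR of data positions = 0⊕0⊕1⊕0⊕0⊕1⊕1⊕0⊕0⊕1⊕1⊕1⊕0⊕1⊕0 = 1
p8 (pos 8,9,10,11,12,13,14,15,24,25,26,27,28,29,30,31): XOR of data positions = 0⊕1⊕1⊕0⊕0⊕1⊕1⊕1⊕0⊕0⊕1⊕1⊕0⊕1⊕0 = 0
p16 (pos 16,17,18,19,20,21,22,23,24,25,26,27,28,29,30,31): XOR of data positions = 0⊕1⊕1⊕0⊕0⊕1⊕1⊕1⊕0⊕0⊕1⊕1⊕0⊕1⊕0 = 0
Codeword: 0101001001100110011001110011010

0101001001100110011001110011010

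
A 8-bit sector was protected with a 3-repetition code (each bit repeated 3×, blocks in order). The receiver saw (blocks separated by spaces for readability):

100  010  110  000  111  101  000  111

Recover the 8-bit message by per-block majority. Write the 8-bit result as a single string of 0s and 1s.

Block 1 (100): 1 one → 0
Block 2 (010): 1 one → 0
Block 3 (110): 2 ones → 1
Block 4 (000): 0 ones → 0
Block 5 (111): 3 ones → 1
Block 6 (101): 2 ones → 1
Block 7 (000): 0 ones → 0
Block 8 (111): 3 ones → 1

00101101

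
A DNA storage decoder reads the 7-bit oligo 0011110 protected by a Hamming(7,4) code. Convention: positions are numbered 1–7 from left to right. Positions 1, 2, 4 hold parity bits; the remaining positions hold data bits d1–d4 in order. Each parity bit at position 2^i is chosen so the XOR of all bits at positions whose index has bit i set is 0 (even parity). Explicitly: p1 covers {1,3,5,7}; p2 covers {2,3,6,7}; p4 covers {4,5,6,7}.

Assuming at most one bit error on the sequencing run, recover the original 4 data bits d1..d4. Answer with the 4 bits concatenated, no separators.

s1 (pos 1,3,5,7): 0⊕1⊕1⊕0 = 0
s2 (pos 2,3,6,7): 0⊕1⊕1⊕0 = 0
s4 (pos 4,5,6,7): 1⊕1⊕1⊕0 = 1
Syndrome s4…s1 = 100 → error at position 4.
Flip position 4: 0011110 → 0010110
Read data bits from positions 3,5,6,7: 1110

1110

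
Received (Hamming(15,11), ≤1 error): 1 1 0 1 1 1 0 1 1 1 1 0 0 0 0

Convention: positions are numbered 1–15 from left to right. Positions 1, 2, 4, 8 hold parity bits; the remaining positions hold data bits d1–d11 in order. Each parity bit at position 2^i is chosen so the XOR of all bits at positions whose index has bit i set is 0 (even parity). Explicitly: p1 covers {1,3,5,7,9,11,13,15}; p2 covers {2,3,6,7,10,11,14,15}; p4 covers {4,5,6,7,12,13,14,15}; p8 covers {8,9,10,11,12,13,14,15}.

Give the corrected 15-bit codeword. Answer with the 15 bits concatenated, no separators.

110011011110000

s1 (pos 1,3,5,7,9,11,13,15): 1⊕0⊕1⊕0⊕1⊕1⊕0⊕0 = 0
s2 (pos 2,3,6,7,10,11,14,15): 1⊕0⊕1⊕0⊕1⊕1⊕0⊕0 = 0
s4 (pos 4,5,6,7,12,13,14,15): 1⊕1⊕1⊕0⊕0⊕0⊕0⊕0 = 1
s8 (pos 8,9,10,11,12,13,14,15): 1⊕1⊕1⊕1⊕0⊕0⊕0⊕0 = 0
Syndrome s8…s1 = 0100 → error at position 4.
Flip position 4: 110111011110000 → 110011011110000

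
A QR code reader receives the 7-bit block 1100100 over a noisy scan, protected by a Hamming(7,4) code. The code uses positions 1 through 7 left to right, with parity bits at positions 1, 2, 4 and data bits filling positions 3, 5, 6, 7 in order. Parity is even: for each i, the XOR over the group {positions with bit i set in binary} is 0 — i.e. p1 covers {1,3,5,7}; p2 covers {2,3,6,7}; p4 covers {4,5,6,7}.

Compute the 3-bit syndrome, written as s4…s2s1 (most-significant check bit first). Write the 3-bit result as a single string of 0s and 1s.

110

s1 (pos 1,3,5,7): 1⊕0⊕1⊕0 = 0
s2 (pos 2,3,6,7): 1⊕0⊕0⊕0 = 1
s4 (pos 4,5,6,7): 0⊕1⊕0⊕0 = 1
Syndrome s4…s1 = 110 → error at position 6.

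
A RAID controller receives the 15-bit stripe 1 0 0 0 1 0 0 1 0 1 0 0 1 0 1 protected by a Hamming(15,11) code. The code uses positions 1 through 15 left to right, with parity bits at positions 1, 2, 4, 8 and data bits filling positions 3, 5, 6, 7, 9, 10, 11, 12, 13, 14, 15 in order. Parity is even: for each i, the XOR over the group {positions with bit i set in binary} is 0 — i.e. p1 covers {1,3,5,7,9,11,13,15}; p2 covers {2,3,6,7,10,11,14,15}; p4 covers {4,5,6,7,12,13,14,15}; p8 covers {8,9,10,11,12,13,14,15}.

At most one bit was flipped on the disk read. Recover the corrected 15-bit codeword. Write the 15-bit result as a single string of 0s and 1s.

s1 (pos 1,3,5,7,9,11,13,15): 1⊕0⊕1⊕0⊕0⊕0⊕1⊕1 = 0
s2 (pos 2,3,6,7,10,11,14,15): 0⊕0⊕0⊕0⊕1⊕0⊕0⊕1 = 0
s4 (pos 4,5,6,7,12,13,14,15): 0⊕1⊕0⊕0⊕0⊕1⊕0⊕1 = 1
s8 (pos 8,9,10,11,12,13,14,15): 1⊕0⊕1⊕0⊕0⊕1⊕0⊕1 = 0
Syndrome s8…s1 = 0100 → error at position 4.
Flip position 4: 100010010100101 → 100110010100101

100110010100101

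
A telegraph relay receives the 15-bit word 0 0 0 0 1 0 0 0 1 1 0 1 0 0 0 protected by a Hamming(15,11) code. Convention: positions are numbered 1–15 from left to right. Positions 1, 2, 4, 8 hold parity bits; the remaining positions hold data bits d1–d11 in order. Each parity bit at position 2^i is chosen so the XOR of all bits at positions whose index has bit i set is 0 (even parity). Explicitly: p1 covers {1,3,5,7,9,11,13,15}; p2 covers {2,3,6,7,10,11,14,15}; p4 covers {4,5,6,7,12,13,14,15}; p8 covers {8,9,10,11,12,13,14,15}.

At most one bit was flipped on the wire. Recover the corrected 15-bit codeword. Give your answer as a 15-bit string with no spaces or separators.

000010001001000

s1 (pos 1,3,5,7,9,11,13,15): 0⊕0⊕1⊕0⊕1⊕0⊕0⊕0 = 0
s2 (pos 2,3,6,7,10,11,14,15): 0⊕0⊕0⊕0⊕1⊕0⊕0⊕0 = 1
s4 (pos 4,5,6,7,12,13,14,15): 0⊕1⊕0⊕0⊕1⊕0⊕0⊕0 = 0
s8 (pos 8,9,10,11,12,13,14,15): 0⊕1⊕1⊕0⊕1⊕0⊕0⊕0 = 1
Syndrome s8…s1 = 1010 → error at position 10.
Flip position 10: 000010001101000 → 000010001001000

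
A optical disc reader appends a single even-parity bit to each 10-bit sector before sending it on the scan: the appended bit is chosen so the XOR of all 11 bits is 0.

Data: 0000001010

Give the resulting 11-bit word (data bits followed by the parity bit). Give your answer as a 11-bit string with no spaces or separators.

00000010100

XOR of the 10 data bits: 0⊕0⊕0⊕0⊕0⊕0⊕1⊕0⊕1⊕0 = 0
Parity bit = 0 (so all 11 bits XOR to 0).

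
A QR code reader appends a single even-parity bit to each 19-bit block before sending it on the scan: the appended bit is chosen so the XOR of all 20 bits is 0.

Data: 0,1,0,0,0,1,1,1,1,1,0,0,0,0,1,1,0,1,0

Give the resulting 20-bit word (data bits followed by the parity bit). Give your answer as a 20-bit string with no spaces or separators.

XOR of the 19 data bits: 0⊕1⊕0⊕0⊕0⊕1⊕1⊕1⊕1⊕1⊕0⊕0⊕0⊕0⊕1⊕1⊕0⊕1⊕0 = 1
Parity bit = 1 (so all 20 bits XOR to 0).

01000111110000110101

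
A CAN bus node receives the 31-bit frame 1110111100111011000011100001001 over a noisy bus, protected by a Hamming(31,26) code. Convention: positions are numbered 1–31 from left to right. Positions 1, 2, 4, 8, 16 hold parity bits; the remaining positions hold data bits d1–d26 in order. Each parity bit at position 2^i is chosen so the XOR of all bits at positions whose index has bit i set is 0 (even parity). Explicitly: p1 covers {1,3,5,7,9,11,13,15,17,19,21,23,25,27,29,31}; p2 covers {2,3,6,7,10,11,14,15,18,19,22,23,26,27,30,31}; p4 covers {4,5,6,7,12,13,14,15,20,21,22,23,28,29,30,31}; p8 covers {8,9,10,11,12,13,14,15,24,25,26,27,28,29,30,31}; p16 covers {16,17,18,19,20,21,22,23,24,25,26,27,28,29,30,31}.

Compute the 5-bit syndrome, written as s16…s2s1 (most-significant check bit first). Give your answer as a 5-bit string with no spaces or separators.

s1 (pos 1,3,5,7,9,11,13,15,17,19,21,23,25,27,29,31): 1⊕1⊕1⊕1⊕0⊕1⊕1⊕1⊕0⊕0⊕1⊕1⊕0⊕0⊕0⊕1 = 0
s2 (pos 2,3,6,7,10,11,14,15,18,19,22,23,26,27,30,31): 1⊕1⊕1⊕1⊕0⊕1⊕0⊕1⊕0⊕0⊕1⊕1⊕0⊕0⊕0⊕1 = 1
s4 (pos 4,5,6,7,12,13,14,15,20,21,22,23,28,29,30,31): 0⊕1⊕1⊕1⊕1⊕1⊕0⊕1⊕0⊕1⊕1⊕1⊕1⊕0⊕0⊕1 = 1
s8 (pos 8,9,10,11,12,13,14,15,24,25,26,27,28,29,30,31): 1⊕0⊕0⊕1⊕1⊕1⊕0⊕1⊕0⊕0⊕0⊕0⊕1⊕0⊕0⊕1 = 1
s16 (pos 16,17,18,19,20,21,22,23,24,25,26,27,28,29,30,31): 1⊕0⊕0⊕0⊕0⊕1⊕1⊕1⊕0⊕0⊕0⊕0⊕1⊕0⊕0⊕1 = 0
Syndrome s16…s1 = 01110 → error at position 14.

01110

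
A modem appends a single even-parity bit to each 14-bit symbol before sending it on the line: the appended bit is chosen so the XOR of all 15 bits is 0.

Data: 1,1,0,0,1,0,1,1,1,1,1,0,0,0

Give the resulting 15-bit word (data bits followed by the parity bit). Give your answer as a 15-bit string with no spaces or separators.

110010111110000

XOR of the 14 data bits: 1⊕1⊕0⊕0⊕1⊕0⊕1⊕1⊕1⊕1⊕1⊕0⊕0⊕0 = 0
Parity bit = 0 (so all 15 bits XOR to 0).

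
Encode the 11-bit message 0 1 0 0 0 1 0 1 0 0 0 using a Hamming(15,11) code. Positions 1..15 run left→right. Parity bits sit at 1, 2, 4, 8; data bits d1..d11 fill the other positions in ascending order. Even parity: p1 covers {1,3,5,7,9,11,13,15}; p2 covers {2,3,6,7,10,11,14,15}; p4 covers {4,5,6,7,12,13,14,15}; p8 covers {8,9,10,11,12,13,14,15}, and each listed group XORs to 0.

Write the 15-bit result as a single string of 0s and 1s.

110010000101000

Place data at non-parity positions: p1 p2 0 p4 1 0 0 p8 0 1 0 1 0 0 0
p1 (pos 1,3,5,7,9,11,13,15): XOR of data positions = 0⊕1⊕0⊕0⊕0⊕0⊕0 = 1
p2 (pos 2,3,6,7,10,11,14,15): XOR of data positions = 0⊕0⊕0⊕1⊕0⊕0⊕0 = 1
p4 (pos 4,5,6,7,12,13,14,15): XOR of data positions = 1⊕0⊕0⊕1⊕0⊕0⊕0 = 0
p8 (pos 8,9,10,11,12,13,14,15): XOR of data positions = 0⊕1⊕0⊕1⊕0⊕0⊕0 = 0
Codeword: 110010000101000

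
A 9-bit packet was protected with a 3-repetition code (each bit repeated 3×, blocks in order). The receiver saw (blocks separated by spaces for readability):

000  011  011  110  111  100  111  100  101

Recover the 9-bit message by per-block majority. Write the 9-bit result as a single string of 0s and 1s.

Block 1 (000): 0 ones → 0
Block 2 (011): 2 ones → 1
Block 3 (011): 2 ones → 1
Block 4 (110): 2 ones → 1
Block 5 (111): 3 ones → 1
Block 6 (100): 1 one → 0
Block 7 (111): 3 ones → 1
Block 8 (100): 1 one → 0
Block 9 (101): 2 ones → 1

011110101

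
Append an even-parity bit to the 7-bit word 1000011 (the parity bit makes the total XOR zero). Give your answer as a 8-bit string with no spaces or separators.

XOR of the 7 data bits: 1⊕0⊕0⊕0⊕0⊕1⊕1 = 1
Parity bit = 1 (so all 8 bits XOR to 0).

10000111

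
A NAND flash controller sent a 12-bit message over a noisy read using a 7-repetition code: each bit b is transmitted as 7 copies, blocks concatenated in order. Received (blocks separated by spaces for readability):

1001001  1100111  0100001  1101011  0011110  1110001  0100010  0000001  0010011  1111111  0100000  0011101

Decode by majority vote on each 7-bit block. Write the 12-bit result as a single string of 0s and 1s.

Block 1 (1001001): 3 ones → 0
Block 2 (1100111): 5 ones → 1
Block 3 (0100001): 2 ones → 0
Block 4 (1101011): 5 ones → 1
Block 5 (0011110): 4 ones → 1
Block 6 (1110001): 4 ones → 1
Block 7 (0100010): 2 ones → 0
Block 8 (0000001): 1 one → 0
Block 9 (0010011): 3 ones → 0
Block 10 (1111111): 7 ones → 1
Block 11 (0100000): 1 one → 0
Block 12 (0011101): 4 ones → 1

010111000101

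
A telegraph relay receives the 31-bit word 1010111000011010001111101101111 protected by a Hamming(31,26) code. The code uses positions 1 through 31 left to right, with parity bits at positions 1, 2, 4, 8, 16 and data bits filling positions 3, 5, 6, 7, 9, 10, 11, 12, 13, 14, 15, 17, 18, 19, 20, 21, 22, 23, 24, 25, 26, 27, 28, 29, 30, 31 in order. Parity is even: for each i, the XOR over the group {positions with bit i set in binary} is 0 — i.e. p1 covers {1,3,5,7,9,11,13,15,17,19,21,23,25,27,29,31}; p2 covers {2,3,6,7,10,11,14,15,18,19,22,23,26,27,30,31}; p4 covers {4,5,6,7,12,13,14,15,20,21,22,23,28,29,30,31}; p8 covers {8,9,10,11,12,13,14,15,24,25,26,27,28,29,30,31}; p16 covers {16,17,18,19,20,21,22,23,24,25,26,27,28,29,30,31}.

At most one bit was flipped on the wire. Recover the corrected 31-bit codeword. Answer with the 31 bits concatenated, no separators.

1010111000011010001111111101111

s1 (pos 1,3,5,7,9,11,13,15,17,19,21,23,25,27,29,31): 1⊕1⊕1⊕1⊕0⊕0⊕1⊕1⊕0⊕1⊕1⊕1⊕1⊕0⊕1⊕1 = 0
s2 (pos 2,3,6,7,10,11,14,15,18,19,22,23,26,27,30,31): 0⊕1⊕1⊕1⊕0⊕0⊕0⊕1⊕0⊕1⊕1⊕1⊕1⊕0⊕1⊕1 = 0
s4 (pos 4,5,6,7,12,13,14,15,20,21,22,23,28,29,30,31): 0⊕1⊕1⊕1⊕1⊕1⊕0⊕1⊕1⊕1⊕1⊕1⊕1⊕1⊕1⊕1 = 0
s8 (pos 8,9,10,11,12,13,14,15,24,25,26,27,28,29,30,31): 0⊕0⊕0⊕0⊕1⊕1⊕0⊕1⊕0⊕1⊕1⊕0⊕1⊕1⊕1⊕1 = 1
s16 (pos 16,17,18,19,20,21,22,23,24,25,26,27,28,29,30,31): 0⊕0⊕0⊕1⊕1⊕1⊕1⊕1⊕0⊕1⊕1⊕0⊕1⊕1⊕1⊕1 = 1
Syndrome s16…s1 = 11000 → error at position 24.
Flip position 24: 1010111000011010001111101101111 → 1010111000011010001111111101111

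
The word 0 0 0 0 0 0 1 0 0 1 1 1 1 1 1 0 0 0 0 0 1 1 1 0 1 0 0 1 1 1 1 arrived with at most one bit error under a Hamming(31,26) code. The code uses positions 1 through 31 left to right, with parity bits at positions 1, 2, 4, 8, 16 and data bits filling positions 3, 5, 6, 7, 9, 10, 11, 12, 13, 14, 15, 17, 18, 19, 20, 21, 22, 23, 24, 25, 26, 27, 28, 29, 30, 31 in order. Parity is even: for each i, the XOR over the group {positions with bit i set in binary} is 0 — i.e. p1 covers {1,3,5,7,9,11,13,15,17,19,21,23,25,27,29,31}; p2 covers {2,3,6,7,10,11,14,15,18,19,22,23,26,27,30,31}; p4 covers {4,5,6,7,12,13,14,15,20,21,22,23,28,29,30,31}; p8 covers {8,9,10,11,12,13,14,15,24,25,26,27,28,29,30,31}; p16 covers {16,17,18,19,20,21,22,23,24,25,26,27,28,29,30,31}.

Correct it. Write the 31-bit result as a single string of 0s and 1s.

s1 (pos 1,3,5,7,9,11,13,15,17,19,21,23,25,27,29,31): 0⊕0⊕0⊕1⊕0⊕1⊕1⊕1⊕0⊕0⊕1⊕1⊕1⊕0⊕1⊕1 = 1
s2 (pos 2,3,6,7,10,11,14,15,18,19,22,23,26,27,30,31): 0⊕0⊕0⊕1⊕1⊕1⊕1⊕1⊕0⊕0⊕1⊕1⊕0⊕0⊕1⊕1 = 1
s4 (pos 4,5,6,7,12,13,14,15,20,21,22,23,28,29,30,31): 0⊕0⊕0⊕1⊕1⊕1⊕1⊕1⊕0⊕1⊕1⊕1⊕1⊕1⊕1⊕1 = 0
s8 (pos 8,9,10,11,12,13,14,15,24,25,26,27,28,29,30,31): 0⊕0⊕1⊕1⊕1⊕1⊕1⊕1⊕0⊕1⊕0⊕0⊕1⊕1⊕1⊕1 = 1
s16 (pos 16,17,18,19,20,21,22,23,24,25,26,27,28,29,30,31): 0⊕0⊕0⊕0⊕0⊕1⊕1⊕1⊕0⊕1⊕0⊕0⊕1⊕1⊕1⊕1 = 0
Syndrome s16…s1 = 01011 → error at position 11.
Flip position 11: 0000001001111110000011101001111 → 0000001001011110000011101001111

0000001001011110000011101001111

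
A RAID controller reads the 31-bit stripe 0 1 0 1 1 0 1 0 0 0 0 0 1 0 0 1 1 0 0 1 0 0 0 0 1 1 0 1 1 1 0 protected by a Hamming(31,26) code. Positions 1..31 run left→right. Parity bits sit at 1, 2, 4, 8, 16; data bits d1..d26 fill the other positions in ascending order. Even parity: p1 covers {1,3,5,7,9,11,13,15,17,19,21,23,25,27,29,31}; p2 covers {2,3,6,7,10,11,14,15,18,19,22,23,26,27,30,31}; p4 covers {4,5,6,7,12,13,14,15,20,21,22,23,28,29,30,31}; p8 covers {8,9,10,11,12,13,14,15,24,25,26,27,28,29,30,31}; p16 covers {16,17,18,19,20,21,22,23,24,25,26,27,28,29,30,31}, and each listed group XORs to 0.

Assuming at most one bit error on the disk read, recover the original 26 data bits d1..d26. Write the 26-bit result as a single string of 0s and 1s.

s1 (pos 1,3,5,7,9,11,13,15,17,19,21,23,25,27,29,31): 0⊕0⊕1⊕1⊕0⊕0⊕1⊕0⊕1⊕0⊕0⊕0⊕1⊕0⊕1⊕0 = 0
s2 (pos 2,3,6,7,10,11,14,15,18,19,22,23,26,27,30,31): 1⊕0⊕0⊕1⊕0⊕0⊕0⊕0⊕0⊕0⊕0⊕0⊕1⊕0⊕1⊕0 = 0
s4 (pos 4,5,6,7,12,13,14,15,20,21,22,23,28,29,30,31): 1⊕1⊕0⊕1⊕0⊕1⊕0⊕0⊕1⊕0⊕0⊕0⊕1⊕1⊕1⊕0 = 0
s8 (pos 8,9,10,11,12,13,14,15,24,25,26,27,28,29,30,31): 0⊕0⊕0⊕0⊕0⊕1⊕0⊕0⊕0⊕1⊕1⊕0⊕1⊕1⊕1⊕0 = 0
s16 (pos 16,17,18,19,20,21,22,23,24,25,26,27,28,29,30,31): 1⊕1⊕0⊕0⊕1⊕0⊕0⊕0⊕0⊕1⊕1⊕0⊕1⊕1⊕1⊕0 = 0
Syndrome s16…s1 = 00000 → no error.
Read data bits from positions 3,5,6,7,9,10,11,12,13,14,15,17,18,19,20,21,22,23,24,25,26,27,28,29,30,31: 01010000100100100001101110

01010000100100100001101110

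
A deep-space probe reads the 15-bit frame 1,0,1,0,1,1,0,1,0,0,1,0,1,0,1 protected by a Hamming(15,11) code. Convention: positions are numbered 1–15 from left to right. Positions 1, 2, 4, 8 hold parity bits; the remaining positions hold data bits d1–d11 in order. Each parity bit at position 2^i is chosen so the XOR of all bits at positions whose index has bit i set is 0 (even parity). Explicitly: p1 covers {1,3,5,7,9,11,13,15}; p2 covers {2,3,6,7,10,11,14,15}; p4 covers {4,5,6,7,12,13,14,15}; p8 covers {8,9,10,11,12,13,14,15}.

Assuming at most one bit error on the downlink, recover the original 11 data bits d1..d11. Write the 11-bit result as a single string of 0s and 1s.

11100010101

s1 (pos 1,3,5,7,9,11,13,15): 1⊕1⊕1⊕0⊕0⊕1⊕1⊕1 = 0
s2 (pos 2,3,6,7,10,11,14,15): 0⊕1⊕1⊕0⊕0⊕1⊕0⊕1 = 0
s4 (pos 4,5,6,7,12,13,14,15): 0⊕1⊕1⊕0⊕0⊕1⊕0⊕1 = 0
s8 (pos 8,9,10,11,12,13,14,15): 1⊕0⊕0⊕1⊕0⊕1⊕0⊕1 = 0
Syndrome s8…s1 = 0000 → no error.
Read data bits from positions 3,5,6,7,9,10,11,12,13,14,15: 11100010101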